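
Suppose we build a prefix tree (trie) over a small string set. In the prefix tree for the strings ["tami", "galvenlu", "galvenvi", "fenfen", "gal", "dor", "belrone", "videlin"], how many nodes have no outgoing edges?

7

Leaves are exactly the stored words that no other stored word extends.
Those words: "belrone", "dor", "fenfen", "galvenlu", "galvenvi", "tami", "videlin"
Leaf count: 7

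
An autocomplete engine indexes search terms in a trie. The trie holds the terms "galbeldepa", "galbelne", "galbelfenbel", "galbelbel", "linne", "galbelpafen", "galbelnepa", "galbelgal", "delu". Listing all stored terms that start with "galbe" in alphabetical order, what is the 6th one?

Words with prefix "galbe", in lexicographic order: "galbelbel", "galbeldepa", "galbelfenbel", "galbelgal", "galbelne", "galbelnepa", "galbelpafen"
The 6th is galbelnepa.

galbelnepa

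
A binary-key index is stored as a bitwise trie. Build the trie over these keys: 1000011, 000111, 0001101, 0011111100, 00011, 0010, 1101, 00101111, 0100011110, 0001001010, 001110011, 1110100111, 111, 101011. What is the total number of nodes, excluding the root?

Insert word by word; a character creates a node only if that edge doesn't already exist:
  "1000011" → 7 new (1, 0, 0, 0, 0, 1, 1)
  "000111" → 6 new (0, 0, 0, 1, 1, 1)
  "0001101" → prefix "00011" already present; 2 new (0, 1)
  "0011111100" → prefix "00" already present; 8 new (1, 1, 1, 1, 1, 1, 0, 0)
  "00011" → prefix "00011" already present; 0 new (none)
  "0010" → prefix "001" already present; 1 new (0)
  "1101" → prefix "1" already present; 3 new (1, 0, 1)
  "00101111" → prefix "0010" already present; 4 new (1, 1, 1, 1)
  "0100011110" → prefix "0" already present; 9 new (1, 0, 0, 0, 1, 1, 1, 1, 0)
  "0001001010" → prefix "0001" already present; 6 new (0, 0, 1, 0, 1, 0)
  "001110011" → prefix "00111" already present; 4 new (0, 0, 1, 1)
  "1110100111" → prefix "11" already present; 8 new (1, 0, 1, 0, 0, 1, 1, 1)
  "111" → prefix "111" already present; 0 new (none)
  "101011" → prefix "10" already present; 4 new (1, 0, 1, 1)
Total nodes = 7 + 6 + 2 + 8 + 0 + 1 + 3 + 4 + 9 + 6 + 4 + 8 + 0 + 4 = 62

62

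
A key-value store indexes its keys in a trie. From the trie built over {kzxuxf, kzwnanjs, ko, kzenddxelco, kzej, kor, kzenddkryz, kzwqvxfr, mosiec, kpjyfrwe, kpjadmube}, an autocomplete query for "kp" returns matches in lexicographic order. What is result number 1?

kpjadmube

Filter for "kp…" and sort: "kpjadmube", "kpjyfrwe"
Position 1: kpjadmube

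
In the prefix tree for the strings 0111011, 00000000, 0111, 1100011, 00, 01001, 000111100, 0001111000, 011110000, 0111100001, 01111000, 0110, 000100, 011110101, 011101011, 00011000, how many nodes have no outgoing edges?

11

A leaf is a node with no children — equivalently, the end of a word that is not a proper prefix of any other stored word.
Those words: "00000000", "000100", "00011000", "0001111000", "01001", "0110", "011101011", "0111011", "0111100001", "011110101", "1100011"
Leaf count: 11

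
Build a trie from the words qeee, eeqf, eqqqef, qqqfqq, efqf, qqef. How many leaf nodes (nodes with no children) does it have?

6

A leaf is a node with no children — equivalently, the end of a word that is not a proper prefix of any other stored word.
Those words: "eeqf", "efqf", "eqqqef", "qeee", "qqef", "qqqfqq"
Leaf count: 6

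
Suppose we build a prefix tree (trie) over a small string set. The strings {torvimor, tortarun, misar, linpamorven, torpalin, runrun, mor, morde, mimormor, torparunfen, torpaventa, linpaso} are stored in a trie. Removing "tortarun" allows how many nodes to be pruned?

5

Walk "tortarun" from the leaf back toward the root, removing each node that no remaining word uses.
The suffix "tarun" (5 nodes) is used only by "tortarun"; the node for "tor" still has the child "v", so pruning stops there.
Nodes removed: 5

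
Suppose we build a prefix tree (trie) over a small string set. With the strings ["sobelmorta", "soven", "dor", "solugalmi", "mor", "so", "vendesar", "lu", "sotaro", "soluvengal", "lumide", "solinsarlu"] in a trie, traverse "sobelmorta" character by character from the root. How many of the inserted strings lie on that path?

2

Walk "sobelmorta" from the root; an end-of-word marker is hit whenever a stored word is a prefix of "sobelmorta".
Prefixes of the query that are stored words: "so", "sobelmorta"
Count: 2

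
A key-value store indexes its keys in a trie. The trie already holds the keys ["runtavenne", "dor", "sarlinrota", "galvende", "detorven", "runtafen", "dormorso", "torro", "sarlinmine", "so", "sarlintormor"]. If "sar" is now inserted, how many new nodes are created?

Every character of "sar" already lies on an existing path (it is a prefix of some stored word).
No new nodes are needed: 0.

0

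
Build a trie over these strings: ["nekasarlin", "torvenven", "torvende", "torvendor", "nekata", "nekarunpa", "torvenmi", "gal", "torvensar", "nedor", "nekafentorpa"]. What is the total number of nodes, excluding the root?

Trace insertions, counting only characters that open a new branch:
  "nekasarlin" → 10 new (n, e, k, a, s, a, r, l, i, n)
  "torvenven" → 9 new (t, o, r, v, e, n, v, e, n)
  "torvende" → prefix "torven" already present; 2 new (d, e)
  "torvendor" → prefix "torvend" already present; 2 new (o, r)
  "nekata" → prefix "neka" already present; 2 new (t, a)
  "nekarunpa" → prefix "neka" already present; 5 new (r, u, n, p, a)
  "torvenmi" → prefix "torven" already present; 2 new (m, i)
  "gal" → 3 new (g, a, l)
  "torvensar" → prefix "torven" already present; 3 new (s, a, r)
  "nedor" → prefix "ne" already present; 3 new (d, o, r)
  "nekafentorpa" → prefix "neka" already present; 8 new (f, e, n, t, o, r, p, a)
Total nodes = 10 + 9 + 2 + 2 + 2 + 5 + 2 + 3 + 3 + 3 + 8 = 49

49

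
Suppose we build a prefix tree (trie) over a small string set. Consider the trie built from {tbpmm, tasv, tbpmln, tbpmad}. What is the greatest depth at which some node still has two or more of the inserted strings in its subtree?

Equivalently: take the maximum, over all pairs, of their longest common prefix length.
e.g. "tbpmad" and "tbpmln" share the prefix "tbpm" of length 4; no pair shares a longer one.
Longest shared-prefix length: 4

4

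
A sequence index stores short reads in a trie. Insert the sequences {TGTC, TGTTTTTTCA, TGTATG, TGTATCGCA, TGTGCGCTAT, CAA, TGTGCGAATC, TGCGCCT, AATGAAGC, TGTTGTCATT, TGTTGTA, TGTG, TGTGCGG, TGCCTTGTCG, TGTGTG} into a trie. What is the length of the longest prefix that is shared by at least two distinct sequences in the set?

Look for the deepest trie node that still has at least two words in its subtree.
e.g. "TGTGCGAATC" and "TGTGCGCTAT" share the prefix "TGTGCG" of length 6; no pair shares a longer one.
Longest shared-prefix length: 6

6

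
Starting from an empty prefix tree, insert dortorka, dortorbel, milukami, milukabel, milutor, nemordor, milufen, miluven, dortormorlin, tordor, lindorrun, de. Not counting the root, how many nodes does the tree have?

61

For each word, the new-node count is its length minus the longest prefix already in the trie:
  "dortorka" → 8 new (d, o, r, t, o, r, k, a)
  "dortorbel" → prefix "dortor" already present; 3 new (b, e, l)
  "milukami" → 8 new (m, i, l, u, k, a, m, i)
  "milukabel" → prefix "miluka" already present; 3 new (b, e, l)
  "milutor" → prefix "milu" already present; 3 new (t, o, r)
  "nemordor" → 8 new (n, e, m, o, r, d, o, r)
  "milufen" → prefix "milu" already present; 3 new (f, e, n)
  "miluven" → prefix "milu" already present; 3 new (v, e, n)
  "dortormorlin" → prefix "dortor" already present; 6 new (m, o, r, l, i, n)
  "tordor" → 6 new (t, o, r, d, o, r)
  "lindorrun" → 9 new (l, i, n, d, o, r, r, u, n)
  "de" → prefix "d" already present; 1 new (e)
Total nodes = 8 + 3 + 8 + 3 + 3 + 8 + 3 + 3 + 6 + 6 + 9 + 1 = 61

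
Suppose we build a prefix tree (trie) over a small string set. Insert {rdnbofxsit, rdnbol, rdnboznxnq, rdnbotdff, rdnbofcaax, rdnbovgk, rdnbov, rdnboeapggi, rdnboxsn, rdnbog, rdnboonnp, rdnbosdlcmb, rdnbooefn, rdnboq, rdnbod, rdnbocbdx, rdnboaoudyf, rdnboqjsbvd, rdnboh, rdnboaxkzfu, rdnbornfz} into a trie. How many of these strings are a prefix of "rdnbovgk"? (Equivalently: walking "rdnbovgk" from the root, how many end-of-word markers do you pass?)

2

Check each prefix of "rdnbovgk" against the stored set — each match is an end-marker on the path.
Prefixes of the query that are stored words: "rdnbov", "rdnbovgk"
Count: 2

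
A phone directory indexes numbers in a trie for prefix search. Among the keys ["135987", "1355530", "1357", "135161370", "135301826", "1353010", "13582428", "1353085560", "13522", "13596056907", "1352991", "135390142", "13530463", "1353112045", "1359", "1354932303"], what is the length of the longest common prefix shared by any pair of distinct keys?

Look for the deepest trie node that still has at least two words in its subtree.
e.g. "1353010" and "135301826" share the prefix "135301" of length 6; no pair shares a longer one.
Longest shared-prefix length: 6

6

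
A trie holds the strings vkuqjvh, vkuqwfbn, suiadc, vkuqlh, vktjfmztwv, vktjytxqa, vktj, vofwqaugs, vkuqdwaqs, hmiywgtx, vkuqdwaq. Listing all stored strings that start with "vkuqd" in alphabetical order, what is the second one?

Words with prefix "vkuqd", in lexicographic order: "vkuqdwaq", "vkuqdwaqs"
Position 2: vkuqdwaqs

vkuqdwaqs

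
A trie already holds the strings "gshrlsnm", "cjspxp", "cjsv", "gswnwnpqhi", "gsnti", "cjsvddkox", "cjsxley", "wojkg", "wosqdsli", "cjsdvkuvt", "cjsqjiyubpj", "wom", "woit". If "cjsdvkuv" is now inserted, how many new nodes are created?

0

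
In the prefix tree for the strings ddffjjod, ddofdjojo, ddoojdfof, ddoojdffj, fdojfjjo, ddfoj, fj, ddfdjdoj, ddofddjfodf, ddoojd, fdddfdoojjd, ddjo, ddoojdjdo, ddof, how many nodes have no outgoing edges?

12

A leaf is a node with no children — equivalently, the end of a word that is not a proper prefix of any other stored word.
Those words: "ddfdjdoj", "ddffjjod", "ddfoj", "ddjo", "ddofddjfodf", "ddofdjojo", "ddoojdffj", "ddoojdfof", "ddoojdjdo", "fdddfdoojjd", "fdojfjjo", "fj"
Leaf count: 12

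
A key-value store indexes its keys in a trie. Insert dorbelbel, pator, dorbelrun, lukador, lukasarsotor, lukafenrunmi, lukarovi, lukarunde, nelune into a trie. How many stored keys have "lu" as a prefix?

5

Traverse to the node for "lu", then collect every word in that subtree.
Matches: "lukador", "lukafenrunmi", "lukarovi", "lukarunde", "lukasarsotor"
Count: 5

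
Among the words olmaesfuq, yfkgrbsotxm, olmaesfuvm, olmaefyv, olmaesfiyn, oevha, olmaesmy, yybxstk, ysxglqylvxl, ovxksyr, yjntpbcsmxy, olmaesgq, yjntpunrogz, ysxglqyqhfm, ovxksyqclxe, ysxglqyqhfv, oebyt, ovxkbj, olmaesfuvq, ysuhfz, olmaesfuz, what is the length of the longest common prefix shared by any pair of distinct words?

10

The deepest shared node is where two words last agree before diverging.
"ysxglqyqhfm" and "ysxglqyqhfv" agree on "ysxglqyqhf" (10 characters) before diverging; nothing deeper is shared.
Longest shared-prefix length: 10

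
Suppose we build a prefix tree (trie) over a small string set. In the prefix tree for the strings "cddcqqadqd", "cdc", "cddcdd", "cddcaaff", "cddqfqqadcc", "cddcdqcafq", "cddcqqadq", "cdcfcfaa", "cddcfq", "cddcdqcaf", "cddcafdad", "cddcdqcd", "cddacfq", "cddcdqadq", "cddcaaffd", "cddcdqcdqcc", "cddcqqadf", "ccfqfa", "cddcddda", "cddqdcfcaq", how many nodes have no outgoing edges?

14

A leaf is a node with no children — equivalently, the end of a word that is not a proper prefix of any other stored word.
Those words: "ccfqfa", "cdcfcfaa", "cddacfq", "cddcaaffd", "cddcafdad", "cddcddda", "cddcdqadq", "cddcdqcafq", "cddcdqcdqcc", "cddcfq", "cddcqqadf", "cddcqqadqd", "cddqdcfcaq", "cddqfqqadcc"
Leaf count: 14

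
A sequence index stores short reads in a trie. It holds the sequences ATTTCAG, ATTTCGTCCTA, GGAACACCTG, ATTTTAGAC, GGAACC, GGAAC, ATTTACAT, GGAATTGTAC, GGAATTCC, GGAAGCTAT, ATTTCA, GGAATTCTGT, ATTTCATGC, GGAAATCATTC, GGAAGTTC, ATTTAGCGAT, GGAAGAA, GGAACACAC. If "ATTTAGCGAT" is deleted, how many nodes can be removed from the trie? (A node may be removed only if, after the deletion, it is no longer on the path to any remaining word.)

Walk "ATTTAGCGAT" from the leaf back toward the root, removing each node that no remaining word uses.
The suffix "GCGAT" (5 nodes) is used only by "ATTTAGCGAT"; the node for "ATTTA" still has the child "C", so pruning stops there.
Nodes removed: 5

5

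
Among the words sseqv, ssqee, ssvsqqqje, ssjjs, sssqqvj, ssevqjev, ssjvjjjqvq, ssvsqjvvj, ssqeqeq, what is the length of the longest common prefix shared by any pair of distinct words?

Equivalently: take the maximum, over all pairs, of their longest common prefix length.
e.g. "ssvsqjvvj" and "ssvsqqqje" share the prefix "ssvsq" of length 5; no pair shares a longer one.
Longest shared-prefix length: 5

5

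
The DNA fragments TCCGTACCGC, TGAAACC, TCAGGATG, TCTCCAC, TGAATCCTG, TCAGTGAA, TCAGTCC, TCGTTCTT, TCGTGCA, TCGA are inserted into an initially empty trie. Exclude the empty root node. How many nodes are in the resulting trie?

48

For each word, the new-node count is its length minus the longest prefix already in the trie:
  "TCCGTACCGC" → 10 new (T, C, C, G, T, A, C, C, G, C)
  "TGAAACC" → prefix "T" already present; 6 new (G, A, A, A, C, C)
  "TCAGGATG" → prefix "TC" already present; 6 new (A, G, G, A, T, G)
  "TCTCCAC" → prefix "TC" already present; 5 new (T, C, C, A, C)
  "TGAATCCTG" → prefix "TGAA" already present; 5 new (T, C, C, T, G)
  "TCAGTGAA" → prefix "TCAG" already present; 4 new (T, G, A, A)
  "TCAGTCC" → prefix "TCAGT" already present; 2 new (C, C)
  "TCGTTCTT" → prefix "TC" already present; 6 new (G, T, T, C, T, T)
  "TCGTGCA" → prefix "TCGT" already present; 3 new (G, C, A)
  "TCGA" → prefix "TCG" already present; 1 new (A)
Total nodes = 10 + 6 + 6 + 5 + 5 + 4 + 2 + 6 + 3 + 1 = 48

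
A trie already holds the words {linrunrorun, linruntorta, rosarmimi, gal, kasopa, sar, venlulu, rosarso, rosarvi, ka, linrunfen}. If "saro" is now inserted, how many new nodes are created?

1

The longest prefix of "saro" already in the trie is "sar" (length 3).
So 4 − 3 = 1 new nodes.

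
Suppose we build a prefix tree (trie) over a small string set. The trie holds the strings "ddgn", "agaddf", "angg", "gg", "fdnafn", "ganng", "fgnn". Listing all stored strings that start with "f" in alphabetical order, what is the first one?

Words with prefix "f", in lexicographic order: "fdnafn", "fgnn"
Position 1: fdnafn

fdnafn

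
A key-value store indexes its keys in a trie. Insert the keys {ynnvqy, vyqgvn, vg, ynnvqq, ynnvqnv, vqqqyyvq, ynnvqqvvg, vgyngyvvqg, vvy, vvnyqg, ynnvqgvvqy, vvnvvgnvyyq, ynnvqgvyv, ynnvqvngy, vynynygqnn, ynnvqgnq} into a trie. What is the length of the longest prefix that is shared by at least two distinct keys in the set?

7

Look for the deepest trie node that still has at least two words in its subtree.
"ynnvqgvvqy" and "ynnvqgvyv" agree on "ynnvqgv" (7 characters) before diverging; nothing deeper is shared.
Longest shared-prefix length: 7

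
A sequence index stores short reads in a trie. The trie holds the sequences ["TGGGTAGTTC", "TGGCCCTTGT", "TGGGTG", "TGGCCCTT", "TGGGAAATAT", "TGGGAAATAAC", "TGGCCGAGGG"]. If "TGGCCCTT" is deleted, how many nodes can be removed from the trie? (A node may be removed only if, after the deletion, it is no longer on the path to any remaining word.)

After clearing the end-marker at "TGGCCCTT", prune upward until reaching a node still needed by another word.
Every node on "TGGCCCTT" is still needed (e.g. by "TGGCCCTTGT"), so nothing is freed.
Nodes removed: 0

0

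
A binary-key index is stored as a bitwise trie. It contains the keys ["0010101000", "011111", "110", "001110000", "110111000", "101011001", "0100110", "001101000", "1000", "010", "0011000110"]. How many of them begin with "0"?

7

Traverse to the node for "0", then collect every word in that subtree.
Words under "0": 0010101000, 0011000110, 001101000, 001110000, 010, 0100110, 011111
Count: 7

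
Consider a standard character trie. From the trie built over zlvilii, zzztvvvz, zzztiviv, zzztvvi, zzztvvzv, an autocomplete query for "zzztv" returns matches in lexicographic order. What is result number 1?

Filter for "zzztv…" and sort: "zzztvvi", "zzztvvvz", "zzztvvzv"
The 1st is zzztvvi.

zzztvvi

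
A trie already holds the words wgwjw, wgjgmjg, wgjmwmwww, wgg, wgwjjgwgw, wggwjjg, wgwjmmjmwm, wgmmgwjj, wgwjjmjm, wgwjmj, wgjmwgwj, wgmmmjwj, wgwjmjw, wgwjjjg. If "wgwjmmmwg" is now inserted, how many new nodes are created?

3

Walking "wgwjmmmwg" from the root, the first 6 characters ("wgwjmm") follow existing edges; "m" is the first miss.
New nodes needed: |"wgwjmmmwg"| − 6 = 9 − 6 = 3.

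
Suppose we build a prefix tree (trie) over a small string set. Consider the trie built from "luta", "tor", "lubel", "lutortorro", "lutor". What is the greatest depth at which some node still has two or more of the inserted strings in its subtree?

5

Equivalently: take the maximum, over all pairs, of their longest common prefix length.
"lutor" and "lutortorro" agree on "lutor" (5 characters) before diverging; nothing deeper is shared.
Longest shared-prefix length: 5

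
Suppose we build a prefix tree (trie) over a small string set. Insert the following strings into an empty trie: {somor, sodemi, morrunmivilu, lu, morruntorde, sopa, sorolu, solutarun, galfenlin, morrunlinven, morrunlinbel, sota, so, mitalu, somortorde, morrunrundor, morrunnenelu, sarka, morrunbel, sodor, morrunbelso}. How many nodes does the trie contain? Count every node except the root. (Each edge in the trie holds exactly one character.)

94

Insert word by word; a character creates a node only if that edge doesn't already exist:
  "somor" → 5 new (s, o, m, o, r)
  "sodemi" → prefix "so" already present; 4 new (d, e, m, i)
  "morrunmivilu" → 12 new (m, o, r, r, u, n, m, i, v, i, l, u)
  "lu" → 2 new (l, u)
  "morruntorde" → prefix "morrun" already present; 5 new (t, o, r, d, e)
  "sopa" → prefix "so" already present; 2 new (p, a)
  "sorolu" → prefix "so" already present; 4 new (r, o, l, u)
  "solutarun" → prefix "so" already present; 7 new (l, u, t, a, r, u, n)
  "galfenlin" → 9 new (g, a, l, f, e, n, l, i, n)
  "morrunlinven" → prefix "morrun" already present; 6 new (l, i, n, v, e, n)
  "morrunlinbel" → prefix "morrunlin" already present; 3 new (b, e, l)
  "sota" → prefix "so" already present; 2 new (t, a)
  "so" → prefix "so" already present; 0 new (none)
  "mitalu" → prefix "m" already present; 5 new (i, t, a, l, u)
  "somortorde" → prefix "somor" already present; 5 new (t, o, r, d, e)
  "morrunrundor" → prefix "morrun" already present; 6 new (r, u, n, d, o, r)
  "morrunnenelu" → prefix "morrun" already present; 6 new (n, e, n, e, l, u)
  "sarka" → prefix "s" already present; 4 new (a, r, k, a)
  "morrunbel" → prefix "morrun" already present; 3 new (b, e, l)
  "sodor" → prefix "sod" already present; 2 new (o, r)
  "morrunbelso" → prefix "morrunbel" already present; 2 new (s, o)
Total nodes = 5 + 4 + 12 + 2 + 5 + 2 + 4 + 7 + 9 + 6 + 3 + 2 + 0 + 5 + 5 + 6 + 6 + 4 + 3 + 2 + 2 = 94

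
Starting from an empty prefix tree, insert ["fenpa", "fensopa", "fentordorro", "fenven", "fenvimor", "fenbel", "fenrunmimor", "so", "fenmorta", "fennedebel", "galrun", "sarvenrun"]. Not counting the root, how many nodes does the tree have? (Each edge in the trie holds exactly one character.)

63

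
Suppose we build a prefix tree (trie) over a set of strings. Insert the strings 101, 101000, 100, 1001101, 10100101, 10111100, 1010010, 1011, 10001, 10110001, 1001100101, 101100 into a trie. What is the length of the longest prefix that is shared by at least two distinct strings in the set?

7

Look for the deepest trie node that still has at least two words in its subtree.
"1010010" and "10100101" agree on "1010010" (7 characters) before diverging; nothing deeper is shared.
Longest shared-prefix length: 7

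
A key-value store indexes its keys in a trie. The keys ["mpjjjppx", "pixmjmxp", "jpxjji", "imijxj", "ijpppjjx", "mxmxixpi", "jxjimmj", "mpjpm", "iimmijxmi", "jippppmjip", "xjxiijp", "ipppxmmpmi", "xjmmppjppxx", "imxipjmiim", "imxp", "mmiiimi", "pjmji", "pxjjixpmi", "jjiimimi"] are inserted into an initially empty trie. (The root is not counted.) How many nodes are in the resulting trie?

126

Count nodes per top-level branch (shared prefixes stored once):
  'i'-branch (iimmijxmi, ijpppjjx, imijxj, imxipjmiim, imxp, ipppxmmpmi): 39 nodes
  'j'-branch (jippppmjip, jjiimimi, jpxjji, jxjimmj): 28 nodes
  'm'-branch (mmiiimi, mpjjjppx, mpjpm, mxmxixpi): 23 nodes
  'p'-branch (pixmjmxp, pjmji, pxjjixpmi): 20 nodes
  'x'-branch (xjmmppjppxx, xjxiijp): 16 nodes
Sum: 126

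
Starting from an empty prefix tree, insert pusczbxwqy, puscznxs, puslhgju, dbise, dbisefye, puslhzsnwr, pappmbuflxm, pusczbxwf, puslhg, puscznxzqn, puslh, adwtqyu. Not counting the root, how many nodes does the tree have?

Insert word by word; a character creates a node only if that edge doesn't already exist:
  "pusczbxwqy" → 10 new (p, u, s, c, z, b, x, w, q, y)
  "puscznxs" → prefix "puscz" already present; 3 new (n, x, s)
  "puslhgju" → prefix "pus" already present; 5 new (l, h, g, j, u)
  "dbise" → 5 new (d, b, i, s, e)
  "dbisefye" → prefix "dbise" already present; 3 new (f, y, e)
  "puslhzsnwr" → prefix "puslh" already present; 5 new (z, s, n, w, r)
  "pappmbuflxm" → prefix "p" already present; 10 new (a, p, p, m, b, u, f, l, x, m)
  "pusczbxwf" → prefix "pusczbxw" already present; 1 new (f)
  "puslhg" → prefix "puslhg" already present; 0 new (none)
  "puscznxzqn" → prefix "puscznx" already present; 3 new (z, q, n)
  "puslh" → prefix "puslh" already present; 0 new (none)
  "adwtqyu" → 7 new (a, d, w, t, q, y, u)
Total nodes = 10 + 3 + 5 + 5 + 3 + 5 + 10 + 1 + 0 + 3 + 0 + 7 = 52

52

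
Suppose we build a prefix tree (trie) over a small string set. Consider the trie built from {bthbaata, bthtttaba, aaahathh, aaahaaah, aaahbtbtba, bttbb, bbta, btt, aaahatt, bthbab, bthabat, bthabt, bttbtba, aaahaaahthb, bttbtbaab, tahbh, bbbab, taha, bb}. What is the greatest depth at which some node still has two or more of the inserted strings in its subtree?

8

Equivalently: take the maximum, over all pairs, of their longest common prefix length.
"aaahaaah" and "aaahaaahthb" agree on "aaahaaah" (8 characters) before diverging; nothing deeper is shared.
Longest shared-prefix length: 8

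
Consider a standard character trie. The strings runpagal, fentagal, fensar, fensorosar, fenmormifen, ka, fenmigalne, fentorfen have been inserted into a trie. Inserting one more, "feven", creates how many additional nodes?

3

The longest prefix of "feven" already in the trie is "fe" (length 2).
New nodes needed: |"feven"| − 2 = 5 − 2 = 3.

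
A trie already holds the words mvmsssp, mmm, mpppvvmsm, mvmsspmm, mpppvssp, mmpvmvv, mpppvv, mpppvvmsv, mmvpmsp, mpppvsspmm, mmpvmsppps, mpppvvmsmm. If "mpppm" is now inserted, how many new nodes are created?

Walking "mpppm" from the root, the first 4 characters ("mppp") follow existing edges; "m" is the first miss.
New nodes needed: |"mpppm"| − 4 = 5 − 4 = 1.

1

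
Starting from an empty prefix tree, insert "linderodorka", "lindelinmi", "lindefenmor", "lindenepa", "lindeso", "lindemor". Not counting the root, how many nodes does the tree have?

Insert word by word; a character creates a node only if that edge doesn't already exist:
  "linderodorka" → 12 new (l, i, n, d, e, r, o, d, o, r, k, a)
  "lindelinmi" → prefix "linde" already present; 5 new (l, i, n, m, i)
  "lindefenmor" → prefix "linde" already present; 6 new (f, e, n, m, o, r)
  "lindenepa" → prefix "linde" already present; 4 new (n, e, p, a)
  "lindeso" → prefix "linde" already present; 2 new (s, o)
  "lindemor" → prefix "linde" already present; 3 new (m, o, r)
Total nodes = 12 + 5 + 6 + 4 + 2 + 3 = 32

32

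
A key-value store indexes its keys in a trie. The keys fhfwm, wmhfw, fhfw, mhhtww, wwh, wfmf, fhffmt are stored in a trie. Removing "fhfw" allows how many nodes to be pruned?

0

Walk "fhfw" from the leaf back toward the root, removing each node that no remaining word uses.
Every node on "fhfw" is still needed (e.g. by "fhfwm"), so nothing is freed.
Nodes removed: 0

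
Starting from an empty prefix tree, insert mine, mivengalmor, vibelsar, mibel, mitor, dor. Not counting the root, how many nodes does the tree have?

Trie structure (* marks end of a word):
(root)
├─ d
│  └─ o
│     └─ r *
├─ m
│  └─ i
│     ├─ b
│     │  └─ e
│     │     └─ l *
│     ├─ n
│     │  └─ e *
│     ├─ t
│     │  └─ o
│     │     └─ r *
│     └─ v
│        └─ e
│           └─ n
│              └─ g
│                 └─ a
│                    └─ l
│                       └─ m
│                          └─ o
│                             └─ r *
└─ v
   └─ i
      └─ b
         └─ e
            └─ l
               └─ s
                  └─ a
                     └─ r *
Counting every labelled node above: 30.

30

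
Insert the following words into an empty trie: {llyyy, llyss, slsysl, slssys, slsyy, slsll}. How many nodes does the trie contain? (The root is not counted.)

19

Trie structure (* marks end of a word):
(root)
├─ l
│  └─ l
│     └─ y
│        ├─ s
│        │  └─ s *
│        └─ y
│           └─ y *
└─ s
   └─ l
      └─ s
         ├─ l
         │  └─ l *
         ├─ s
         │  └─ y
         │     └─ s *
         └─ y
            ├─ s
            │  └─ l *
            └─ y *
Counting every labelled node above: 19.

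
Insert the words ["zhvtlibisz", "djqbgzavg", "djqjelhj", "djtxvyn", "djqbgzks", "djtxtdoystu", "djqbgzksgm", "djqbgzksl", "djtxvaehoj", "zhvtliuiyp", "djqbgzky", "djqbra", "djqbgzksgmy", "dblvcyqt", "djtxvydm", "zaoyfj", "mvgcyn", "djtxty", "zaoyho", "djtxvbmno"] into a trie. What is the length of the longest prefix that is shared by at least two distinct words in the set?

The deepest shared node is where two words last agree before diverging.
e.g. "djqbgzksgm" and "djqbgzksgmy" share the prefix "djqbgzksgm" of length 10; no pair shares a longer one.
Longest shared-prefix length: 10

10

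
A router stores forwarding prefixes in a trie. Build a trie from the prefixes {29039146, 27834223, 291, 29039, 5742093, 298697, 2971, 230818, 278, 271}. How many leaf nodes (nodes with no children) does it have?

A leaf is a node with no children — equivalently, the end of a word that is not a proper prefix of any other stored word.
Those words: "230818", "271", "27834223", "29039146", "291", "2971", "298697", "5742093"
Leaf count: 8

8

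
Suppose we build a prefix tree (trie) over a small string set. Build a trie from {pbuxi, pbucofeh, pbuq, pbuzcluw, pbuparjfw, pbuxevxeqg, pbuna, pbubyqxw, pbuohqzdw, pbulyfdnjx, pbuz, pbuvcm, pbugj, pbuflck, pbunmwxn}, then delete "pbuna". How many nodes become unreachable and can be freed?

A node on "pbuna"'s path can go only if nothing else ends at it or branches off below it.
The suffix "a" (1 node) is used only by "pbuna"; the node for "pbun" still has the child "m", so pruning stops there.
Nodes removed: 1

1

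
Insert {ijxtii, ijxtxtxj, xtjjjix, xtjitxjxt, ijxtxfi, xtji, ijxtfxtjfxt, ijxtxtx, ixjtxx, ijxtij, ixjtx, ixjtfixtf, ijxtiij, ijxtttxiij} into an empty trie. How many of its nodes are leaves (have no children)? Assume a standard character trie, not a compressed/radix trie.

Leaves are exactly the stored words that no other stored word extends.
Those words: "ijxtfxtjfxt", "ijxtiij", "ijxtij", "ijxtttxiij", "ijxtxfi", "ijxtxtxj", "ixjtfixtf", "ixjtxx", "xtjitxjxt", "xtjjjix"
Leaf count: 10

10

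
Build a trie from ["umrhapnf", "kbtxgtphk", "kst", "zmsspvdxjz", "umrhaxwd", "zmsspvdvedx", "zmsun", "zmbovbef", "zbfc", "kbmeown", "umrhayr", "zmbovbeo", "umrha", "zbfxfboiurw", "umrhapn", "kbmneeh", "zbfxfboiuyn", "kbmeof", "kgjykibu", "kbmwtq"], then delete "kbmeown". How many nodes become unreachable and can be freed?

2

A node on "kbmeown"'s path can go only if nothing else ends at it or branches off below it.
The suffix "wn" (2 nodes) is used only by "kbmeown"; the node for "kbmeo" still has the child "f", so pruning stops there.
Nodes removed: 2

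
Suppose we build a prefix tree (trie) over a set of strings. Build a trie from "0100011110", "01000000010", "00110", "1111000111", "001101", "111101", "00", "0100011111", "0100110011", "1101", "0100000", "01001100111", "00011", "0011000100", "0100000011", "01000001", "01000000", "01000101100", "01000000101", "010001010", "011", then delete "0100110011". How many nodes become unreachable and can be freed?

0

After clearing the end-marker at "0100110011", prune upward until reaching a node still needed by another word.
Every node on "0100110011" is still needed (e.g. by "01001100111"), so nothing is freed.
Nodes removed: 0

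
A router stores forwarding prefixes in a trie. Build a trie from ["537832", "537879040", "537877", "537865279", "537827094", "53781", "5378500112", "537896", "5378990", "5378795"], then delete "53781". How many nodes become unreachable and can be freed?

1

A node on "53781"'s path can go only if nothing else ends at it or branches off below it.
The suffix "1" (1 node) is used only by "53781"; the node for "5378" still has the child "3", so pruning stops there.
Nodes removed: 1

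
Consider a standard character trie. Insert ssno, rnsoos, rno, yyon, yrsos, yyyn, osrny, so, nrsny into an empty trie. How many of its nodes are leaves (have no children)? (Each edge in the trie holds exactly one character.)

9

Leaves are exactly the stored words that no other stored word extends.
Those words: "nrsny", "osrny", "rno", "rnsoos", "so", "ssno", "yrsos", "yyon", "yyyn"
Leaf count: 9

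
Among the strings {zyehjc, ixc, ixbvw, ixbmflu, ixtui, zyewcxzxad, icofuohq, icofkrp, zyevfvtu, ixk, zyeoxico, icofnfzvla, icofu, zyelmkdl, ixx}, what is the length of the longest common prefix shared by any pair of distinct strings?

The deepest shared node is where two words last agree before diverging.
"icofu" and "icofuohq" agree on "icofu" (5 characters) before diverging; nothing deeper is shared.
Longest shared-prefix length: 5

5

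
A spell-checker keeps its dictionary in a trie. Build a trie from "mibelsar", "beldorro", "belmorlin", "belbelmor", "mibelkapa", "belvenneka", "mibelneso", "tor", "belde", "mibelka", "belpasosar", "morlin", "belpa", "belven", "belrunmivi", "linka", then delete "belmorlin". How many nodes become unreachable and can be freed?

6

After clearing the end-marker at "belmorlin", prune upward until reaching a node still needed by another word.
The suffix "morlin" (6 nodes) is used only by "belmorlin"; the node for "bel" still has the child "d", so pruning stops there.
Nodes removed: 6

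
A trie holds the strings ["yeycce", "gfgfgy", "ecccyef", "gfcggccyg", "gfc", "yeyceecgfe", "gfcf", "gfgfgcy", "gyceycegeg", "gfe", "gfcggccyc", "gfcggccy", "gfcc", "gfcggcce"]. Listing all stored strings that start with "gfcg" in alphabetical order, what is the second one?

gfcggccy

Words with prefix "gfcg", in lexicographic order: "gfcggcce", "gfcggccy", "gfcggccyc", "gfcggccyg"
Position 2: gfcggccy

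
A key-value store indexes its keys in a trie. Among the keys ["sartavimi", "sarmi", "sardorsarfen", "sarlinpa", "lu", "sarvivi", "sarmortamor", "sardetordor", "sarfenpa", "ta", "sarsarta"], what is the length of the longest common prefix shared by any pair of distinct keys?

Equivalently: take the maximum, over all pairs, of their longest common prefix length.
"sardetordor" and "sardorsarfen" agree on "sard" (4 characters) before diverging; nothing deeper is shared.
Longest shared-prefix length: 4

4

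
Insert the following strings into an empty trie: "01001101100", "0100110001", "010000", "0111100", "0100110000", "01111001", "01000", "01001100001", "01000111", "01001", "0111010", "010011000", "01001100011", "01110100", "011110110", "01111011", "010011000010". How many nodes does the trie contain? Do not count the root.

36

Count nodes per top-level branch (shared prefixes stored once):
  '0'-branch (01000, 010000, 01000111, 01001, 010011000, 0100110000, 01001100001, 010011000010, 0100110001, 01001100011, 01001101100, 0111010, 01110100, 0111100, 01111001, 01111011, 011110110): 36 nodes
Sum: 36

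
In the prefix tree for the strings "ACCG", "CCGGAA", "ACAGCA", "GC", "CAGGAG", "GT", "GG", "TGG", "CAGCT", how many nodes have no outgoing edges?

9

A leaf is a node with no children — equivalently, the end of a word that is not a proper prefix of any other stored word.
Those words: "ACAGCA", "ACCG", "CAGCT", "CAGGAG", "CCGGAA", "GC", "GG", "GT", "TGG"
Leaf count: 9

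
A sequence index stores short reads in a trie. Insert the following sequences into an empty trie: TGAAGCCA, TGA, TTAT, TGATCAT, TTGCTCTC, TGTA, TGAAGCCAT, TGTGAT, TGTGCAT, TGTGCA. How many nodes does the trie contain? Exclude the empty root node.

Insert word by word; a character creates a node only if that edge doesn't already exist:
  "TGAAGCCA" → 8 new (T, G, A, A, G, C, C, A)
  "TGA" → prefix "TGA" already present; 0 new (none)
  "TTAT" → prefix "T" already present; 3 new (T, A, T)
  "TGATCAT" → prefix "TGA" already present; 4 new (T, C, A, T)
  "TTGCTCTC" → prefix "TT" already present; 6 new (G, C, T, C, T, C)
  "TGTA" → prefix "TG" already present; 2 new (T, A)
  "TGAAGCCAT" → prefix "TGAAGCCA" already present; 1 new (T)
  "TGTGAT" → prefix "TGT" already present; 3 new (G, A, T)
  "TGTGCAT" → prefix "TGTG" already present; 3 new (C, A, T)
  "TGTGCA" → prefix "TGTGCA" already present; 0 new (none)
Total nodes = 8 + 0 + 3 + 4 + 6 + 2 + 1 + 3 + 3 + 0 = 30

30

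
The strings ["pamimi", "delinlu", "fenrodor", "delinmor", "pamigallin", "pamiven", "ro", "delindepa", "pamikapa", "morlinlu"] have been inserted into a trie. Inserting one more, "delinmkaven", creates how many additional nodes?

Walking "delinmkaven" from the root, the first 6 characters ("delinm") follow existing edges; "k" is the first miss.
So 11 − 6 = 5 new nodes.

5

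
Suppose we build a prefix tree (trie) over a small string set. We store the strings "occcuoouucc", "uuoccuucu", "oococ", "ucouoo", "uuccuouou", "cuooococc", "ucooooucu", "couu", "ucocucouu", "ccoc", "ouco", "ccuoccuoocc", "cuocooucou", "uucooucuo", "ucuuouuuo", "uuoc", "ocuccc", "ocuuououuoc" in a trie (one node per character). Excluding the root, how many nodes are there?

107

For each word, the new-node count is its length minus the longest prefix already in the trie:
  "occcuoouucc" → 11 new (o, c, c, c, u, o, o, u, u, c, c)
  "uuoccuucu" → 9 new (u, u, o, c, c, u, u, c, u)
  "oococ" → prefix "o" already present; 4 new (o, c, o, c)
  "ucouoo" → prefix "u" already present; 5 new (c, o, u, o, o)
  "uuccuouou" → prefix "uu" already present; 7 new (c, c, u, o, u, o, u)
  "cuooococc" → 9 new (c, u, o, o, o, c, o, c, c)
  "ucooooucu" → prefix "uco" already present; 6 new (o, o, o, u, c, u)
  "couu" → prefix "c" already present; 3 new (o, u, u)
  "ucocucouu" → prefix "uco" already present; 6 new (c, u, c, o, u, u)
  "ccoc" → prefix "c" already present; 3 new (c, o, c)
  "ouco" → prefix "o" already present; 3 new (u, c, o)
  "ccuoccuoocc" → prefix "cc" already present; 9 new (u, o, c, c, u, o, o, c, c)
  "cuocooucou" → prefix "cuo" already present; 7 new (c, o, o, u, c, o, u)
  "uucooucuo" → prefix "uuc" already present; 6 new (o, o, u, c, u, o)
  "ucuuouuuo" → prefix "uc" already present; 7 new (u, u, o, u, u, u, o)
  "uuoc" → prefix "uuoc" already present; 0 new (none)
  "ocuccc" → prefix "oc" already present; 4 new (u, c, c, c)
  "ocuuououuoc" → prefix "ocu" already present; 8 new (u, o, u, o, u, u, o, c)
Total nodes = 11 + 9 + 4 + 5 + 7 + 9 + 6 + 3 + 6 + 3 + 3 + 9 + 7 + 6 + 7 + 0 + 4 + 8 = 107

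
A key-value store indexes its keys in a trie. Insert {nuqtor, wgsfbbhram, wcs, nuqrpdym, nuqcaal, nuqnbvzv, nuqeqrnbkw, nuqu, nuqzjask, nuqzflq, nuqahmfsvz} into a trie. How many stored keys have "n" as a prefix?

9

Traverse to the node for "n", then collect every word in that subtree.
Matches: "nuqahmfsvz", "nuqcaal", "nuqeqrnbkw", "nuqnbvzv", "nuqrpdym", "nuqtor", "nuqu", "nuqzflq", "nuqzjask"
Count: 9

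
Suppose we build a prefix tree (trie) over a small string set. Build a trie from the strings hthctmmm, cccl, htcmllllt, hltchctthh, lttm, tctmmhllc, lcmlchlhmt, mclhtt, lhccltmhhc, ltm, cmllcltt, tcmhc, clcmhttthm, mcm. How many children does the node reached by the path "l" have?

Walk "l" from the root, arriving at one node.
Characters that immediately follow "l" among the stored strings: {c, h, t}.
That node has 3 child edges.

3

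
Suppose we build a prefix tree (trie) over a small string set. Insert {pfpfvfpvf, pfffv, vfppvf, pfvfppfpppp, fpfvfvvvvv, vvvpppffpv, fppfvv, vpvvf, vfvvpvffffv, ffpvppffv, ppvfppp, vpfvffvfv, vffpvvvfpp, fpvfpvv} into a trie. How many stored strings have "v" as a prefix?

6

Traverse to the node for "v", then collect every word in that subtree.
Matches: "vffpvvvfpp", "vfppvf", "vfvvpvffffv", "vpfvffvfv", "vpvvf", "vvvpppffpv"
Count: 6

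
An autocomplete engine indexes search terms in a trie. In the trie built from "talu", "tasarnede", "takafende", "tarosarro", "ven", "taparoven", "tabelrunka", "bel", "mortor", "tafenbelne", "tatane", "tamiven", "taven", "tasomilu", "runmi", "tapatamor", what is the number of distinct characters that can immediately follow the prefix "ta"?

10

Walk "ta" from the root, arriving at one node.
Characters that immediately follow "ta" among the stored strings: {b, f, k, l, m, p, r, s, t, v}.
That node has 10 child edges.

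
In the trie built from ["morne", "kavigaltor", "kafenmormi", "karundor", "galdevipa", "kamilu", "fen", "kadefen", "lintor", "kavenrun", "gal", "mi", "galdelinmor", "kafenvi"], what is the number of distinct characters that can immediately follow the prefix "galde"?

2

The children of the "galde" node are the distinct next characters among strings starting with "galde".
Characters that immediately follow "galde" among the stored strings: {l, v}.
That node has 2 child edges.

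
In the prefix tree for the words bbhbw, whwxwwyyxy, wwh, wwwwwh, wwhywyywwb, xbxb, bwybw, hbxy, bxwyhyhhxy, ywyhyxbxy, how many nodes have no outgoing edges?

9

A leaf is a node with no children — equivalently, the end of a word that is not a proper prefix of any other stored word.
Those words: "bbhbw", "bwybw", "bxwyhyhhxy", "hbxy", "whwxwwyyxy", "wwhywyywwb", "wwwwwh", "xbxb", "ywyhyxbxy"
Leaf count: 9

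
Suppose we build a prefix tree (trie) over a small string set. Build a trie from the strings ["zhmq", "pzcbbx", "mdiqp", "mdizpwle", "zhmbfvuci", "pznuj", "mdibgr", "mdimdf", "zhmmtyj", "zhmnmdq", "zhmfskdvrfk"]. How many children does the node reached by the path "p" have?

Walk "p" from the root, arriving at one node.
Characters that immediately follow "p" among the stored strings: {z}.
That node has 1 child edge.

1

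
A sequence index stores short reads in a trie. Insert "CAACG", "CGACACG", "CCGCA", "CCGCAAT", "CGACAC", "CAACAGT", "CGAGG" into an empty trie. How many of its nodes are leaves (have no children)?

5

A leaf is a node with no children — equivalently, the end of a word that is not a proper prefix of any other stored word.
Those words: "CAACAGT", "CAACG", "CCGCAAT", "CGACACG", "CGAGG"
Leaf count: 5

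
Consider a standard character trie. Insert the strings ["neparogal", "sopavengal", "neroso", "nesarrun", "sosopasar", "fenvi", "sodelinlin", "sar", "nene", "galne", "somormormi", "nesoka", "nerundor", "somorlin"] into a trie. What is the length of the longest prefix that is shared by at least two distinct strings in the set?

Look for the deepest trie node that still has at least two words in its subtree.
e.g. "somorlin" and "somormormi" share the prefix "somor" of length 5; no pair shares a longer one.
Longest shared-prefix length: 5

5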